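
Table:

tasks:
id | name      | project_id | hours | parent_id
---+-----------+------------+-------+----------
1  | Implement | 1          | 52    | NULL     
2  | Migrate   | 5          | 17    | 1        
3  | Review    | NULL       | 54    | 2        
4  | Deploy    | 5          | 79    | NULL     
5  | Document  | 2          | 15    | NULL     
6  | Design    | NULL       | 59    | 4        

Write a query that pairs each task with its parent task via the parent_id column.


This is a self-join: tasks is joined to a second copy of itself, matching each row's parent_id to another row's id. Use LEFT JOIN so rows with parent_id=NULL are kept.
  - task 1 (Implement): parent_id=NULL -> NULL
  - task 2 (Migrate): parent_id=1 -> Implement
  - task 3 (Review): parent_id=2 -> Migrate
  - task 4 (Deploy): parent_id=NULL -> NULL
  - task 5 (Document): parent_id=NULL -> NULL
  - task 6 (Design): parent_id=4 -> Deploy

SQL:
SELECT a.name AS item, b.name AS parent
FROM tasks a
LEFT JOIN tasks b ON a.parent_id = b.id

Result:
item      | parent   
----------+----------
Implement | NULL     
Migrate   | Implement
Review    | Migrate  
Deploy    | NULL     
Document  | NULL     
Design    | Deploy   


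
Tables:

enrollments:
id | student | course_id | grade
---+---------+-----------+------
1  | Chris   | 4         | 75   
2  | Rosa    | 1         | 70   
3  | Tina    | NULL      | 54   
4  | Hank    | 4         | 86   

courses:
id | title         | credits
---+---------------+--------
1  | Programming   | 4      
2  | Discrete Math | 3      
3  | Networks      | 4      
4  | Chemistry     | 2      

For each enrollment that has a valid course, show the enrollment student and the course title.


INNER JOIN keeps only enrollments rows whose course_id matches an id in courses. Walk through each enrollment:
  - enrollment 1 (Chris): course_id=4 -> matches Chemistry
  - enrollment 2 (Rosa): course_id=1 -> matches Programming
  - enrollment 3 (Tina): course_id=NULL, no match -> dropped
  - enrollment 4 (Hank): course_id=4 -> matches Chemistry
So 1 of 4 rows is dropped.

SQL:
SELECT a.student, b.title AS course
FROM enrollments a
INNER JOIN courses b ON a.course_id = b.id

Result:
student | course     
--------+------------
Chris   | Chemistry  
Rosa    | Programming
Hank    | Chemistry  


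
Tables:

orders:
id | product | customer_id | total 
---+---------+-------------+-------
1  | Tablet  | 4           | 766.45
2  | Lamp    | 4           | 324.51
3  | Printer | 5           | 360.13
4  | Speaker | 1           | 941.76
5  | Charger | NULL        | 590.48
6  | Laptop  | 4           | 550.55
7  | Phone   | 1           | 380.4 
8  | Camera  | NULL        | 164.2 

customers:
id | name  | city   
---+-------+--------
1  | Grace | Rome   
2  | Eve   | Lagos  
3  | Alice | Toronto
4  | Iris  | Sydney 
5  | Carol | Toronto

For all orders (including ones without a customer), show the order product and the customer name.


LEFT JOIN keeps every row from orders (the left table); where customer_id has no match in customers, the customer columns become NULL. Walk through each order:
  - order 1 (Tablet): customer_id=4 -> matches Iris
  - order 2 (Lamp): customer_id=4 -> matches Iris
  - order 3 (Printer): customer_id=5 -> matches Carol
  - order 4 (Speaker): customer_id=1 -> matches Grace
  - order 5 (Charger): customer_id=NULL, no match -> kept with NULL
  - order 6 (Laptop): customer_id=4 -> matches Iris
  - order 7 (Phone): customer_id=1 -> matches Grace
  - order 8 (Camera): customer_id=NULL, no match -> kept with NULL
All 8 rows appear; 2 have NULL customer.

SQL:
SELECT a.product, b.name AS customer
FROM orders a
LEFT JOIN customers b ON a.customer_id = b.id

Result:
product | customer
--------+---------
Tablet  | Iris    
Lamp    | Iris    
Printer | Carol   
Speaker | Grace   
Charger | NULL    
Laptop  | Iris    
Phone   | Grace   
Camera  | NULL    


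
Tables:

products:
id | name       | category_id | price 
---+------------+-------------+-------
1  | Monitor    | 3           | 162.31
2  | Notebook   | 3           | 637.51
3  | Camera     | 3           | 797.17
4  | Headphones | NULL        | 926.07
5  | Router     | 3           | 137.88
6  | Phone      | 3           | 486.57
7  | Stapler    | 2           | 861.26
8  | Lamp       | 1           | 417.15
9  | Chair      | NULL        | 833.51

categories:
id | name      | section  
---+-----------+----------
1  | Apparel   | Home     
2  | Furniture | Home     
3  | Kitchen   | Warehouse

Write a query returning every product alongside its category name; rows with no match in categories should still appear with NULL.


LEFT JOIN keeps every row from products (the left table); where category_id has no match in categories, the category columns become NULL. Walk through each product:
  - product 1 (Monitor): category_id=3 -> matches Kitchen
  - product 2 (Notebook): category_id=3 -> matches Kitchen
  - product 3 (Camera): category_id=3 -> matches Kitchen
  - product 4 (Headphones): category_id=NULL, no match -> kept with NULL
  - product 5 (Router): category_id=3 -> matches Kitchen
  - product 6 (Phone): category_id=3 -> matches Kitchen
  - product 7 (Stapler): category_id=2 -> matches Furniture
  - product 8 (Lamp): category_id=1 -> matches Apparel
  - product 9 (Chair): category_id=NULL, no match -> kept with NULL
All 9 rows appear; 2 have NULL category.

SQL:
SELECT a.name, b.name AS category
FROM products a
LEFT JOIN categories b ON a.category_id = b.id

Result:
name       | category 
-----------+----------
Monitor    | Kitchen  
Notebook   | Kitchen  
Camera     | Kitchen  
Headphones | NULL     
Router     | Kitchen  
Phone      | Kitchen  
Stapler    | Furniture
Lamp       | Apparel  
Chair      | NULL     


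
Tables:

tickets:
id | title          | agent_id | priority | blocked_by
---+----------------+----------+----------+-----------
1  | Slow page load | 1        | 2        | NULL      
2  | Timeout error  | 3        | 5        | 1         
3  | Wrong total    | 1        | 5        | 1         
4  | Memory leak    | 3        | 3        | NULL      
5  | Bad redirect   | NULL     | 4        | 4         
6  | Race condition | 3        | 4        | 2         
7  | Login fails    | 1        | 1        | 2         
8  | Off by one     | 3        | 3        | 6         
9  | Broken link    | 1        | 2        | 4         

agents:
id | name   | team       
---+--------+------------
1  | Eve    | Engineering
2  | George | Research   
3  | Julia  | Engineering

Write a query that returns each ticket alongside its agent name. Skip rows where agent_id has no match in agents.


INNER JOIN keeps only tickets rows whose agent_id matches an id in agents. Walk through each ticket:
  - ticket 1 (Slow page load): agent_id=1 -> matches Eve
  - ticket 2 (Timeout error): agent_id=3 -> matches Julia
  - ticket 3 (Wrong total): agent_id=1 -> matches Eve
  - ticket 4 (Memory leak): agent_id=3 -> matches Julia
  - ticket 5 (Bad redirect): agent_id=NULL, no match -> dropped
  - ticket 6 (Race condition): agent_id=3 -> matches Julia
  - ticket 7 (Login fails): agent_id=1 -> matches Eve
  - ticket 8 (Off by one): agent_id=3 -> matches Julia
  - ticket 9 (Broken link): agent_id=1 -> matches Eve
So 1 of 9 rows is dropped.

SQL:
SELECT a.title, b.name AS agent
FROM tickets a
INNER JOIN agents b ON a.agent_id = b.id

Result:
title          | agent
---------------+------
Slow page load | Eve  
Timeout error  | Julia
Wrong total    | Eve  
Memory leak    | Julia
Race condition | Julia
Login fails    | Eve  
Off by one     | Julia
Broken link    | Eve  


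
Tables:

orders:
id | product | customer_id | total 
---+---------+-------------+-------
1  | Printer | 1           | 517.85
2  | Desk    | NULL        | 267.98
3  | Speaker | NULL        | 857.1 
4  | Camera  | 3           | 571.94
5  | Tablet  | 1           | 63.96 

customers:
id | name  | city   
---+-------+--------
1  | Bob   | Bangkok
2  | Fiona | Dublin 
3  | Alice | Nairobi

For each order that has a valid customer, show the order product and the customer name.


INNER JOIN keeps only orders rows whose customer_id matches an id in customers. Walk through each order:
  - order 1 (Printer): customer_id=1 -> matches Bob
  - order 2 (Desk): customer_id=NULL, no match -> dropped
  - order 3 (Speaker): customer_id=NULL, no match -> dropped
  - order 4 (Camera): customer_id=3 -> matches Alice
  - order 5 (Tablet): customer_id=1 -> matches Bob
So 2 of 5 rows are dropped.

SQL:
SELECT a.product, b.name AS customer
FROM orders a
INNER JOIN customers b ON a.customer_id = b.id

Result:
product | customer
--------+---------
Printer | Bob     
Camera  | Alice   
Tablet  | Bob     


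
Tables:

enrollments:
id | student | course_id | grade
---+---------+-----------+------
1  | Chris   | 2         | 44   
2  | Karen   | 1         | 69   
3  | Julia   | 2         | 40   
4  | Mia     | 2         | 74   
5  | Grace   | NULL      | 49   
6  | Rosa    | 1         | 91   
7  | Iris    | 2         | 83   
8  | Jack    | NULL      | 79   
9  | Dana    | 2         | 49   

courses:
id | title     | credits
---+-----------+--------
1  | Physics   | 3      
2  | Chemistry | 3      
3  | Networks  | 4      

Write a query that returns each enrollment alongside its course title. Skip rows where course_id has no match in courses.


INNER JOIN keeps only enrollments rows whose course_id matches an id in courses. Walk through each enrollment:
  - enrollment 1 (Chris): course_id=2 -> matches Chemistry
  - enrollment 2 (Karen): course_id=1 -> matches Physics
  - enrollment 3 (Julia): course_id=2 -> matches Chemistry
  - enrollment 4 (Mia): course_id=2 -> matches Chemistry
  - enrollment 5 (Grace): course_id=NULL, no match -> dropped
  - enrollment 6 (Rosa): course_id=1 -> matches Physics
  - enrollment 7 (Iris): course_id=2 -> matches Chemistry
  - enrollment 8 (Jack): course_id=NULL, no match -> dropped
  - enrollment 9 (Dana): course_id=2 -> matches Chemistry
So 2 of 9 rows are dropped.

SQL:
SELECT a.student, b.title AS course
FROM enrollments a
INNER JOIN courses b ON a.course_id = b.id

Result:
student | course   
--------+----------
Chris   | Chemistry
Karen   | Physics  
Julia   | Chemistry
Mia     | Chemistry
Rosa    | Physics  
Iris    | Chemistry
Dana    | Chemistry


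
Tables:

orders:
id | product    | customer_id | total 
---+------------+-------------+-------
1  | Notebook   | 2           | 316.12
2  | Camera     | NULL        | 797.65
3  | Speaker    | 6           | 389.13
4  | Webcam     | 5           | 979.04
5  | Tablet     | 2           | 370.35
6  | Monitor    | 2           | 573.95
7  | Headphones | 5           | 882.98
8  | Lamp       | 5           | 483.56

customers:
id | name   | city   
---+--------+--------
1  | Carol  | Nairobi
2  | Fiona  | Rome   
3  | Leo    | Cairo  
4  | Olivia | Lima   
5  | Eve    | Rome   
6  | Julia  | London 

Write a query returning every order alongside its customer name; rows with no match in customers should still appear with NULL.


LEFT JOIN keeps every row from orders (the left table); where customer_id has no match in customers, the customer columns become NULL. Walk through each order:
  - order 1 (Notebook): customer_id=2 -> matches Fiona
  - order 2 (Camera): customer_id=NULL, no match -> kept with NULL
  - order 3 (Speaker): customer_id=6 -> matches Julia
  - order 4 (Webcam): customer_id=5 -> matches Eve
  - order 5 (Tablet): customer_id=2 -> matches Fiona
  - order 6 (Monitor): customer_id=2 -> matches Fiona
  - order 7 (Headphones): customer_id=5 -> matches Eve
  - order 8 (Lamp): customer_id=5 -> matches Eve
All 8 rows appear; 1 has NULL customer.

SQL:
SELECT a.product, b.name AS customer
FROM orders a
LEFT JOIN customers b ON a.customer_id = b.id

Result:
product    | customer
-----------+---------
Notebook   | Fiona   
Camera     | NULL    
Speaker    | Julia   
Webcam     | Eve     
Tablet     | Fiona   
Monitor    | Fiona   
Headphones | Eve     
Lamp       | Eve     


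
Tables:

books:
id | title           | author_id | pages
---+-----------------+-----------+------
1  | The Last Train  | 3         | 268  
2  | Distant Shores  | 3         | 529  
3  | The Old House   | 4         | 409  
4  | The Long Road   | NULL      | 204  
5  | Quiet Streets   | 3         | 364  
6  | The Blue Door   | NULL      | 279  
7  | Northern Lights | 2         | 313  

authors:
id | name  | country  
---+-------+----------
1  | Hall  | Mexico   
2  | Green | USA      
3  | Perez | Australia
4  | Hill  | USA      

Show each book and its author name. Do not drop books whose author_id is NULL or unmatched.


LEFT JOIN keeps every row from books (the left table); where author_id has no match in authors, the author columns become NULL. Walk through each book:
  - book 1 (The Last Train): author_id=3 -> matches Perez
  - book 2 (Distant Shores): author_id=3 -> matches Perez
  - book 3 (The Old House): author_id=4 -> matches Hill
  - book 4 (The Long Road): author_id=NULL, no match -> kept with NULL
  - book 5 (Quiet Streets): author_id=3 -> matches Perez
  - book 6 (The Blue Door): author_id=NULL, no match -> kept with NULL
  - book 7 (Northern Lights): author_id=2 -> matches Green
All 7 rows appear; 2 have NULL author.

SQL:
SELECT a.title, b.name AS author
FROM books a
LEFT JOIN authors b ON a.author_id = b.id

Result:
title           | author
----------------+-------
The Last Train  | Perez 
Distant Shores  | Perez 
The Old House   | Hill  
The Long Road   | NULL  
Quiet Streets   | Perez 
The Blue Door   | NULL  
Northern Lights | Green 


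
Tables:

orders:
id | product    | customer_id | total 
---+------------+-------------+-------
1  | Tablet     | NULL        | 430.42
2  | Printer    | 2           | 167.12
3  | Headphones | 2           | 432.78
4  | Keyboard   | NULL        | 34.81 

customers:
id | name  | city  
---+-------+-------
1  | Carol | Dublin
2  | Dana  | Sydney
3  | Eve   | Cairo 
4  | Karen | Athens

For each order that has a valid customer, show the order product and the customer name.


INNER JOIN keeps only orders rows whose customer_id matches an id in customers. Walk through each order:
  - order 1 (Tablet): customer_id=NULL, no match -> dropped
  - order 2 (Printer): customer_id=2 -> matches Dana
  - order 3 (Headphones): customer_id=2 -> matches Dana
  - order 4 (Keyboard): customer_id=NULL, no match -> dropped
So 2 of 4 rows are dropped.

SQL:
SELECT a.product, b.name AS customer
FROM orders a
INNER JOIN customers b ON a.customer_id = b.id

Result:
product    | customer
-----------+---------
Printer    | Dana    
Headphones | Dana    


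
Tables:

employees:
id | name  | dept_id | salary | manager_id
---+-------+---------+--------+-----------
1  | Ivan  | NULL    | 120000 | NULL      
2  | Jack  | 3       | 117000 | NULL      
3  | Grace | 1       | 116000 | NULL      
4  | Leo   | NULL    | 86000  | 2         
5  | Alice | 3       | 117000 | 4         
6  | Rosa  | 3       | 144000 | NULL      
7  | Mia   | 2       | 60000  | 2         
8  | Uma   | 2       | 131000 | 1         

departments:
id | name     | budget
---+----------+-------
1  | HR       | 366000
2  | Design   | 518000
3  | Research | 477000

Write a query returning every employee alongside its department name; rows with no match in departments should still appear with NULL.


LEFT JOIN keeps every row from employees (the left table); where dept_id has no match in departments, the department columns become NULL. Walk through each employee:
  - employee 1 (Ivan): dept_id=NULL, no match -> kept with NULL
  - employee 2 (Jack): dept_id=3 -> matches Research
  - employee 3 (Grace): dept_id=1 -> matches HR
  - employee 4 (Leo): dept_id=NULL, no match -> kept with NULL
  - employee 5 (Alice): dept_id=3 -> matches Research
  - employee 6 (Rosa): dept_id=3 -> matches Research
  - employee 7 (Mia): dept_id=2 -> matches Design
  - employee 8 (Uma): dept_id=2 -> matches Design
All 8 rows appear; 2 have NULL department.

SQL:
SELECT a.name, b.name AS department
FROM employees a
LEFT JOIN departments b ON a.dept_id = b.id

Result:
name  | department
------+-----------
Ivan  | NULL      
Jack  | Research  
Grace | HR        
Leo   | NULL      
Alice | Research  
Rosa  | Research  
Mia   | Design    
Uma   | Design    


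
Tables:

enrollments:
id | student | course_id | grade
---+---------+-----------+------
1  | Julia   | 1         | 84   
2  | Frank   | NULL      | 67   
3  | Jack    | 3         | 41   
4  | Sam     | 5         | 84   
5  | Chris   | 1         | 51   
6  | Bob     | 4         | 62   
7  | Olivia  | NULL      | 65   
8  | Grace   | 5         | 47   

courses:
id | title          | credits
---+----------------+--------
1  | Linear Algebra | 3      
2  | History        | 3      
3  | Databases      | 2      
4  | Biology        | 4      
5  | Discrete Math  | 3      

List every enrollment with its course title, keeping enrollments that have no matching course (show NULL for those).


LEFT JOIN keeps every row from enrollments (the left table); where course_id has no match in courses, the course columns become NULL. Walk through each enrollment:
  - enrollment 1 (Julia): course_id=1 -> matches Linear Algebra
  - enrollment 2 (Frank): course_id=NULL, no match -> kept with NULL
  - enrollment 3 (Jack): course_id=3 -> matches Databases
  - enrollment 4 (Sam): course_id=5 -> matches Discrete Math
  - enrollment 5 (Chris): course_id=1 -> matches Linear Algebra
  - enrollment 6 (Bob): course_id=4 -> matches Biology
  - enrollment 7 (Olivia): course_id=NULL, no match -> kept with NULL
  - enrollment 8 (Grace): course_id=5 -> matches Discrete Math
All 8 rows appear; 2 have NULL course.

SQL:
SELECT a.student, b.title AS course
FROM enrollments a
LEFT JOIN courses b ON a.course_id = b.id

Result:
student | course        
--------+---------------
Julia   | Linear Algebra
Frank   | NULL          
Jack    | Databases     
Sam     | Discrete Math 
Chris   | Linear Algebra
Bob     | Biology       
Olivia  | NULL          
Grace   | Discrete Math 


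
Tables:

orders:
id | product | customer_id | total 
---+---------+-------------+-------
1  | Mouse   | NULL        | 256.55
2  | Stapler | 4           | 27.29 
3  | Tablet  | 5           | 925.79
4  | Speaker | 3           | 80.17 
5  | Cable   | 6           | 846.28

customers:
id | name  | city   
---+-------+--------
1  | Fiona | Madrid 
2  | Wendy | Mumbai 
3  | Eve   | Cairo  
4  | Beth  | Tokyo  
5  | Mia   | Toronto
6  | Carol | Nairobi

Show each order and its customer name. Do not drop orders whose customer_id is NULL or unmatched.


LEFT JOIN keeps every row from orders (the left table); where customer_id has no match in customers, the customer columns become NULL. Walk through each order:
  - order 1 (Mouse): customer_id=NULL, no match -> kept with NULL
  - order 2 (Stapler): customer_id=4 -> matches Beth
  - order 3 (Tablet): customer_id=5 -> matches Mia
  - order 4 (Speaker): customer_id=3 -> matches Eve
  - order 5 (Cable): customer_id=6 -> matches Carol
All 5 rows appear; 1 has NULL customer.

SQL:
SELECT a.product, b.name AS customer
FROM orders a
LEFT JOIN customers b ON a.customer_id = b.id

Result:
product | customer
--------+---------
Mouse   | NULL    
Stapler | Beth    
Tablet  | Mia     
Speaker | Eve     
Cable   | Carol   


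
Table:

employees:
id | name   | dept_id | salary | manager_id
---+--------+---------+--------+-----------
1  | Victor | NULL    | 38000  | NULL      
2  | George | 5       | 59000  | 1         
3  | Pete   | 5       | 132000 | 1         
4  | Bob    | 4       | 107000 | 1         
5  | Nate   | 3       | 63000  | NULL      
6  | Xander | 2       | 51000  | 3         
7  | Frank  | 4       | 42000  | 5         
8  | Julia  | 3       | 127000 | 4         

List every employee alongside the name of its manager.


This is a self-join: employees is joined to a second copy of itself, matching each row's manager_id to another row's id. Use LEFT JOIN so rows with manager_id=NULL are kept.
  - employee 1 (Victor): manager_id=NULL -> NULL
  - employee 2 (George): manager_id=1 -> Victor
  - employee 3 (Pete): manager_id=1 -> Victor
  - employee 4 (Bob): manager_id=1 -> Victor
  - employee 5 (Nate): manager_id=NULL -> NULL
  - employee 6 (Xander): manager_id=3 -> Pete
  - employee 7 (Frank): manager_id=5 -> Nate
  - employee 8 (Julia): manager_id=4 -> Bob

SQL:
SELECT a.name AS item, b.name AS manager
FROM employees a
LEFT JOIN employees b ON a.manager_id = b.id

Result:
item   | manager
-------+--------
Victor | NULL   
George | Victor 
Pete   | Victor 
Bob    | Victor 
Nate   | NULL   
Xander | Pete   
Frank  | Nate   
Julia  | Bob    


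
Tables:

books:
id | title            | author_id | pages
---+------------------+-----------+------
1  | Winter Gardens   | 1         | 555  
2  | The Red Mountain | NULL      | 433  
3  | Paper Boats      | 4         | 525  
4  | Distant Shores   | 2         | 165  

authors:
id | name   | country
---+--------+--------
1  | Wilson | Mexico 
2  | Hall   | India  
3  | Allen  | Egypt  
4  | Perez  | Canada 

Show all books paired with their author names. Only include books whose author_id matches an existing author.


INNER JOIN keeps only books rows whose author_id matches an id in authors. Walk through each book:
  - book 1 (Winter Gardens): author_id=1 -> matches Wilson
  - book 2 (The Red Mountain): author_id=NULL, no match -> dropped
  - book 3 (Paper Boats): author_id=4 -> matches Perez
  - book 4 (Distant Shores): author_id=2 -> matches Hall
So 1 of 4 rows is dropped.

SQL:
SELECT a.title, b.name AS author
FROM books a
INNER JOIN authors b ON a.author_id = b.id

Result:
title          | author
---------------+-------
Winter Gardens | Wilson
Paper Boats    | Perez 
Distant Shores | Hall  


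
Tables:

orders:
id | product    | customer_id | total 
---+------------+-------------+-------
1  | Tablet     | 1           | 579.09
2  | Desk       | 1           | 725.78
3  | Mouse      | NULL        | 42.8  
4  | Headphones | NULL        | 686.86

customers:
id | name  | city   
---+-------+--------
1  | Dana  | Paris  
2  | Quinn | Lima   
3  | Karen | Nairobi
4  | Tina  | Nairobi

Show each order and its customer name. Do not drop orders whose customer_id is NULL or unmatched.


LEFT JOIN keeps every row from orders (the left table); where customer_id has no match in customers, the customer columns become NULL. Walk through each order:
  - order 1 (Tablet): customer_id=1 -> matches Dana
  - order 2 (Desk): customer_id=1 -> matches Dana
  - order 3 (Mouse): customer_id=NULL, no match -> kept with NULL
  - order 4 (Headphones): customer_id=NULL, no match -> kept with NULL
All 4 rows appear; 2 have NULL customer.

SQL:
SELECT a.product, b.name AS customer
FROM orders a
LEFT JOIN customers b ON a.customer_id = b.id

Result:
product    | customer
-----------+---------
Tablet     | Dana    
Desk       | Dana    
Mouse      | NULL    
Headphones | NULL    


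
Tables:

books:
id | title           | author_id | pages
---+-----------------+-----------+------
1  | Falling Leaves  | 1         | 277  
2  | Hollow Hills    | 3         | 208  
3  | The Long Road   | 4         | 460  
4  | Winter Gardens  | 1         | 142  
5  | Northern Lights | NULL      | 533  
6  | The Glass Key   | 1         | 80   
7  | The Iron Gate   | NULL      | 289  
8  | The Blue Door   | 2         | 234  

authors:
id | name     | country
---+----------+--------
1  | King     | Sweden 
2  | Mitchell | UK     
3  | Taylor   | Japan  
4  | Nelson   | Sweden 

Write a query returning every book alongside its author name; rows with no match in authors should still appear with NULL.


LEFT JOIN keeps every row from books (the left table); where author_id has no match in authors, the author columns become NULL. Walk through each book:
  - book 1 (Falling Leaves): author_id=1 -> matches King
  - book 2 (Hollow Hills): author_id=3 -> matches Taylor
  - book 3 (The Long Road): author_id=4 -> matches Nelson
  - book 4 (Winter Gardens): author_id=1 -> matches King
  - book 5 (Northern Lights): author_id=NULL, no match -> kept with NULL
  - book 6 (The Glass Key): author_id=1 -> matches King
  - book 7 (The Iron Gate): author_id=NULL, no match -> kept with NULL
  - book 8 (The Blue Door): author_id=2 -> matches Mitchell
All 8 rows appear; 2 have NULL author.

SQL:
SELECT a.title, b.name AS author
FROM books a
LEFT JOIN authors b ON a.author_id = b.id

Result:
title           | author  
----------------+---------
Falling Leaves  | King    
Hollow Hills    | Taylor  
The Long Road   | Nelson  
Winter Gardens  | King    
Northern Lights | NULL    
The Glass Key   | King    
The Iron Gate   | NULL    
The Blue Door   | Mitchell


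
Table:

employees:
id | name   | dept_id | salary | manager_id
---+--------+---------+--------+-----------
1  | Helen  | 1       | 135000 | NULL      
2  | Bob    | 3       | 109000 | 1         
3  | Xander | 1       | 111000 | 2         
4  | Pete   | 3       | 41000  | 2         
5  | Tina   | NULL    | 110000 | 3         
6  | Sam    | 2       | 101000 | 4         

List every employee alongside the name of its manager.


This is a self-join: employees is joined to a second copy of itself, matching each row's manager_id to another row's id. Use LEFT JOIN so rows with manager_id=NULL are kept.
  - employee 1 (Helen): manager_id=NULL -> NULL
  - employee 2 (Bob): manager_id=1 -> Helen
  - employee 3 (Xander): manager_id=2 -> Bob
  - employee 4 (Pete): manager_id=2 -> Bob
  - employee 5 (Tina): manager_id=3 -> Xander
  - employee 6 (Sam): manager_id=4 -> Pete

SQL:
SELECT a.name AS item, b.name AS manager
FROM employees a
LEFT JOIN employees b ON a.manager_id = b.id

Result:
item   | manager
-------+--------
Helen  | NULL   
Bob    | Helen  
Xander | Bob    
Pete   | Bob    
Tina   | Xander 
Sam    | Pete   


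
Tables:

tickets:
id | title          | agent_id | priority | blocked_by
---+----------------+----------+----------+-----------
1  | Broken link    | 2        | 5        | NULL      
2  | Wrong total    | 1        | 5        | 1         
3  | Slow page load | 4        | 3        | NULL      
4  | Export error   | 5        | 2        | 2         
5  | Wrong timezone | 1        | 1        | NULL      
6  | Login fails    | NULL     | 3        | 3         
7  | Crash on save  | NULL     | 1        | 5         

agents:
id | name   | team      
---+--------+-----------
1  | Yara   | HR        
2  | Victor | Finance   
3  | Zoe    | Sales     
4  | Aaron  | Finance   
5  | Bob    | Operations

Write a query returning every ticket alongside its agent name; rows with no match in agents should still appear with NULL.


LEFT JOIN keeps every row from tickets (the left table); where agent_id has no match in agents, the agent columns become NULL. Walk through each ticket:
  - ticket 1 (Broken link): agent_id=2 -> matches Victor
  - ticket 2 (Wrong total): agent_id=1 -> matches Yara
  - ticket 3 (Slow page load): agent_id=4 -> matches Aaron
  - ticket 4 (Export error): agent_id=5 -> matches Bob
  - ticket 5 (Wrong timezone): agent_id=1 -> matches Yara
  - ticket 6 (Login fails): agent_id=NULL, no match -> kept with NULL
  - ticket 7 (Crash on save): agent_id=NULL, no match -> kept with NULL
All 7 rows appear; 2 have NULL agent.

SQL:
SELECT a.title, b.name AS agent
FROM tickets a
LEFT JOIN agents b ON a.agent_id = b.id

Result:
title          | agent 
---------------+-------
Broken link    | Victor
Wrong total    | Yara  
Slow page load | Aaron 
Export error   | Bob   
Wrong timezone | Yara  
Login fails    | NULL  
Crash on save  | NULL  


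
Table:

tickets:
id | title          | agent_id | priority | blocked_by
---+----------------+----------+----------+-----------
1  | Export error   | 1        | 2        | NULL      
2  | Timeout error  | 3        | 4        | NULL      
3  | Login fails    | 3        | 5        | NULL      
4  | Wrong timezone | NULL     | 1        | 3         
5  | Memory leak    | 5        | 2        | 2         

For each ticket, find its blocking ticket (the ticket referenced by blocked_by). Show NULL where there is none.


This is a self-join: tickets is joined to a second copy of itself, matching each row's blocked_by to another row's id. Use LEFT JOIN so rows with blocked_by=NULL are kept.
  - ticket 1 (Export error): blocked_by=NULL -> NULL
  - ticket 2 (Timeout error): blocked_by=NULL -> NULL
  - ticket 3 (Login fails): blocked_by=NULL -> NULL
  - ticket 4 (Wrong timezone): blocked_by=3 -> Login fails
  - ticket 5 (Memory leak): blocked_by=2 -> Timeout error

SQL:
SELECT a.title AS item, b.title AS blocked_by
FROM tickets a
LEFT JOIN tickets b ON a.blocked_by = b.id

Result:
item           | blocked_by   
---------------+--------------
Export error   | NULL         
Timeout error  | NULL         
Login fails    | NULL         
Wrong timezone | Login fails  
Memory leak    | Timeout error


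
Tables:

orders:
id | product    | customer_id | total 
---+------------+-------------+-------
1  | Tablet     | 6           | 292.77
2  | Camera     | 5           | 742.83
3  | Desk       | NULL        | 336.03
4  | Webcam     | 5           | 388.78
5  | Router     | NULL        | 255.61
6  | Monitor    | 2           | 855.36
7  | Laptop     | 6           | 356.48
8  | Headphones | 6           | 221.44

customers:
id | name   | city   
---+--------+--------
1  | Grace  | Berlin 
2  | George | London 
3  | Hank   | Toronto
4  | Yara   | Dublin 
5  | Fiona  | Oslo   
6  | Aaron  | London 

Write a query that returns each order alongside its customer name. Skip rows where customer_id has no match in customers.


INNER JOIN keeps only orders rows whose customer_id matches an id in customers. Walk through each order:
  - order 1 (Tablet): customer_id=6 -> matches Aaron
  - order 2 (Camera): customer_id=5 -> matches Fiona
  - order 3 (Desk): customer_id=NULL, no match -> dropped
  - order 4 (Webcam): customer_id=5 -> matches Fiona
  - order 5 (Router): customer_id=NULL, no match -> dropped
  - order 6 (Monitor): customer_id=2 -> matches George
  - order 7 (Laptop): customer_id=6 -> matches Aaron
  - order 8 (Headphones): customer_id=6 -> matches Aaron
So 2 of 8 rows are dropped.

SQL:
SELECT a.product, b.name AS customer
FROM orders a
INNER JOIN customers b ON a.customer_id = b.id

Result:
product    | customer
-----------+---------
Tablet     | Aaron   
Camera     | Fiona   
Webcam     | Fiona   
Monitor    | George  
Laptop     | Aaron   
Headphones | Aaron   


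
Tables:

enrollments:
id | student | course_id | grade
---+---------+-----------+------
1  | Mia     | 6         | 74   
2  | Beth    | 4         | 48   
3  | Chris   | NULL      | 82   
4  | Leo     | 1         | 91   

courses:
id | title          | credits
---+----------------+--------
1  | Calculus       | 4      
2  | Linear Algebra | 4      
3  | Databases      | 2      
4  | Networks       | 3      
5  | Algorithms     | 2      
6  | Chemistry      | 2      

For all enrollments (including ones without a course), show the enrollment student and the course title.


LEFT JOIN keeps every row from enrollments (the left table); where course_id has no match in courses, the course columns become NULL. Walk through each enrollment:
  - enrollment 1 (Mia): course_id=6 -> matches Chemistry
  - enrollment 2 (Beth): course_id=4 -> matches Networks
  - enrollment 3 (Chris): course_id=NULL, no match -> kept with NULL
  - enrollment 4 (Leo): course_id=1 -> matches Calculus
All 4 rows appear; 1 has NULL course.

SQL:
SELECT a.student, b.title AS course
FROM enrollments a
LEFT JOIN courses b ON a.course_id = b.id

Result:
student | course   
--------+----------
Mia     | Chemistry
Beth    | Networks 
Chris   | NULL     
Leo     | Calculus 


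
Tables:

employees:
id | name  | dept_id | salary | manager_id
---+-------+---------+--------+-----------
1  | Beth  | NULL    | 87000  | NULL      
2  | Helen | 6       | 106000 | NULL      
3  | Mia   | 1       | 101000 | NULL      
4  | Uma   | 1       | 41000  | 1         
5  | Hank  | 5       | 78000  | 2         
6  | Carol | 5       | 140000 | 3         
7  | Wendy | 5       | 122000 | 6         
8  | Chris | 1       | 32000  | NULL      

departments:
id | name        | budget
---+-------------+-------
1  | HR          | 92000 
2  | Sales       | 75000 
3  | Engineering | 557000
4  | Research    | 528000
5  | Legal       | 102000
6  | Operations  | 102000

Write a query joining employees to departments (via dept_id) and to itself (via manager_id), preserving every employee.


Two LEFT JOINs from the same base table employees: one to departments via dept_id, one to employees itself via manager_id. Both are LEFT so every employee is preserved.
Match against departments:
  - employee 1 (Beth): dept_id=NULL, no match -> kept with NULL
  - employee 2 (Helen): dept_id=6 -> matches Operations
  - employee 3 (Mia): dept_id=1 -> matches HR
  - employee 4 (Uma): dept_id=1 -> matches HR
  - employee 5 (Hank): dept_id=5 -> matches Legal
  - employee 6 (Carol): dept_id=5 -> matches Legal
  - employee 7 (Wendy): dept_id=5 -> matches Legal
  - employee 8 (Chris): dept_id=1 -> matches HR
Match against employees (self):
  - employee 1 (Beth): manager_id=NULL -> NULL
  - employee 2 (Helen): manager_id=NULL -> NULL
  - employee 3 (Mia): manager_id=NULL -> NULL
  - employee 4 (Uma): manager_id=1 -> Beth
  - employee 5 (Hank): manager_id=2 -> Helen
  - employee 6 (Carol): manager_id=3 -> Mia
  - employee 7 (Wendy): manager_id=6 -> Carol
  - employee 8 (Chris): manager_id=NULL -> NULL

SQL:
SELECT a.name, b.name AS department, c.name AS manager
FROM employees a
LEFT JOIN departments b ON a.dept_id = b.id
LEFT JOIN employees c ON a.manager_id = c.id

Result:
name  | department | manager
------+------------+--------
Beth  | NULL       | NULL   
Helen | Operations | NULL   
Mia   | HR         | NULL   
Uma   | HR         | Beth   
Hank  | Legal      | Helen  
Carol | Legal      | Mia    
Wendy | Legal      | Carol  
Chris | HR         | NULL   


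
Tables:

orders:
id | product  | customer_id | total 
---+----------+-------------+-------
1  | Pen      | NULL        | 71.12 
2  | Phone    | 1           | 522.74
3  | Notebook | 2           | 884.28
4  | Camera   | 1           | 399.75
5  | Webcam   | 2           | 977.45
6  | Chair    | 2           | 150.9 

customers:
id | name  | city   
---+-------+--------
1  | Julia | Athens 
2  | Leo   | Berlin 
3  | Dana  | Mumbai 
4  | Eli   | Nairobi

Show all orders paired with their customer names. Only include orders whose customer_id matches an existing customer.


INNER JOIN keeps only orders rows whose customer_id matches an id in customers. Walk through each order:
  - order 1 (Pen): customer_id=NULL, no match -> dropped
  - order 2 (Phone): customer_id=1 -> matches Julia
  - order 3 (Notebook): customer_id=2 -> matches Leo
  - order 4 (Camera): customer_id=1 -> matches Julia
  - order 5 (Webcam): customer_id=2 -> matches Leo
  - order 6 (Chair): customer_id=2 -> matches Leo
So 1 of 6 rows is dropped.

SQL:
SELECT a.product, b.name AS customer
FROM orders a
INNER JOIN customers b ON a.customer_id = b.id

Result:
product  | customer
---------+---------
Phone    | Julia   
Notebook | Leo     
Camera   | Julia   
Webcam   | Leo     
Chair    | Leo     


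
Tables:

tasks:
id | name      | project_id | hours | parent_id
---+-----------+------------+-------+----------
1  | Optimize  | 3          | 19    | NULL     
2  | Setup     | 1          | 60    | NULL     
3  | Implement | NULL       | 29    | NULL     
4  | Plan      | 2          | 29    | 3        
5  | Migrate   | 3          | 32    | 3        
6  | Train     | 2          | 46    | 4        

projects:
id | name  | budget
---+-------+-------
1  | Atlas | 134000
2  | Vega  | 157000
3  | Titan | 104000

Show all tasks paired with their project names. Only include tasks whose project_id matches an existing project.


INNER JOIN keeps only tasks rows whose project_id matches an id in projects. Walk through each task:
  - task 1 (Optimize): project_id=3 -> matches Titan
  - task 2 (Setup): project_id=1 -> matches Atlas
  - task 3 (Implement): project_id=NULL, no match -> dropped
  - task 4 (Plan): project_id=2 -> matches Vega
  - task 5 (Migrate): project_id=3 -> matches Titan
  - task 6 (Train): project_id=2 -> matches Vega
So 1 of 6 rows is dropped.

SQL:
SELECT a.name, b.name AS project
FROM tasks a
INNER JOIN projects b ON a.project_id = b.id

Result:
name     | project
---------+--------
Optimize | Titan  
Setup    | Atlas  
Plan     | Vega   
Migrate  | Titan  
Train    | Vega   


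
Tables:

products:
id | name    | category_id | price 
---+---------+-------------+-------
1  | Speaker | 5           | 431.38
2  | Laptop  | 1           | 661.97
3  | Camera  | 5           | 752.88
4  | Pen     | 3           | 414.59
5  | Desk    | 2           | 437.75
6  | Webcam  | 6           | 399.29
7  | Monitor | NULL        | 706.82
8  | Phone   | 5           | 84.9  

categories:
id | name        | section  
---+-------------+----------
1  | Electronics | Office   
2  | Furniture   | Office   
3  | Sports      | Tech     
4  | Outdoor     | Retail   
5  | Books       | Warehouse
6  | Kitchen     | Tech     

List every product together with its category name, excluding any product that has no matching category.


INNER JOIN keeps only products rows whose category_id matches an id in categories. Walk through each product:
  - product 1 (Speaker): category_id=5 -> matches Books
  - product 2 (Laptop): category_id=1 -> matches Electronics
  - product 3 (Camera): category_id=5 -> matches Books
  - product 4 (Pen): category_id=3 -> matches Sports
  - product 5 (Desk): category_id=2 -> matches Furniture
  - product 6 (Webcam): category_id=6 -> matches Kitchen
  - product 7 (Monitor): category_id=NULL, no match -> dropped
  - product 8 (Phone): category_id=5 -> matches Books
So 1 of 8 rows is dropped.

SQL:
SELECT a.name, b.name AS category
FROM products a
INNER JOIN categories b ON a.category_id = b.id

Result:
name    | category   
--------+------------
Speaker | Books      
Laptop  | Electronics
Camera  | Books      
Pen     | Sports     
Desk    | Furniture  
Webcam  | Kitchen    
Phone   | Books      


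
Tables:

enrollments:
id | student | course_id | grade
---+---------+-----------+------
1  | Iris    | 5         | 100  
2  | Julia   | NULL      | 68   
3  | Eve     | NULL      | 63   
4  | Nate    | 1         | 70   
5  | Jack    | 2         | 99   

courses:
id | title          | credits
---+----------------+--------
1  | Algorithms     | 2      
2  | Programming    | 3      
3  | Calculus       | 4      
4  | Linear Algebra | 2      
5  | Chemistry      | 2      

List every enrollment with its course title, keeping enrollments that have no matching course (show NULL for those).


LEFT JOIN keeps every row from enrollments (the left table); where course_id has no match in courses, the course columns become NULL. Walk through each enrollment:
  - enrollment 1 (Iris): course_id=5 -> matches Chemistry
  - enrollment 2 (Julia): course_id=NULL, no match -> kept with NULL
  - enrollment 3 (Eve): course_id=NULL, no match -> kept with NULL
  - enrollment 4 (Nate): course_id=1 -> matches Algorithms
  - enrollment 5 (Jack): course_id=2 -> matches Programming
All 5 rows appear; 2 have NULL course.

SQL:
SELECT a.student, b.title AS course
FROM enrollments a
LEFT JOIN courses b ON a.course_id = b.id

Result:
student | course     
--------+------------
Iris    | Chemistry  
Julia   | NULL       
Eve     | NULL       
Nate    | Algorithms 
Jack    | Programming


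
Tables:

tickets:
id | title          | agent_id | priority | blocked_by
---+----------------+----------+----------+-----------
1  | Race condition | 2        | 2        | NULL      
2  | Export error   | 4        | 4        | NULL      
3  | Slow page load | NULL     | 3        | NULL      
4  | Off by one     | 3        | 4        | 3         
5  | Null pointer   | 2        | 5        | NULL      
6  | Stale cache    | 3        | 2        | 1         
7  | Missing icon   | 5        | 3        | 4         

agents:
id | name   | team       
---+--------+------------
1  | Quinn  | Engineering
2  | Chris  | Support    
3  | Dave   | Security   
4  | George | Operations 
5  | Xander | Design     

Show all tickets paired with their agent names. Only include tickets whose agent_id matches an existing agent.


INNER JOIN keeps only tickets rows whose agent_id matches an id in agents. Walk through each ticket:
  - ticket 1 (Race condition): agent_id=2 -> matches Chris
  - ticket 2 (Export error): agent_id=4 -> matches George
  - ticket 3 (Slow page load): agent_id=NULL, no match -> dropped
  - ticket 4 (Off by one): agent_id=3 -> matches Dave
  - ticket 5 (Null pointer): agent_id=2 -> matches Chris
  - ticket 6 (Stale cache): agent_id=3 -> matches Dave
  - ticket 7 (Missing icon): agent_id=5 -> matches Xander
So 1 of 7 rows is dropped.

SQL:
SELECT a.title, b.name AS agent
FROM tickets a
INNER JOIN agents b ON a.agent_id = b.id

Result:
title          | agent 
---------------+-------
Race condition | Chris 
Export error   | George
Off by one     | Dave  
Null pointer   | Chris 
Stale cache    | Dave  
Missing icon   | Xander
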